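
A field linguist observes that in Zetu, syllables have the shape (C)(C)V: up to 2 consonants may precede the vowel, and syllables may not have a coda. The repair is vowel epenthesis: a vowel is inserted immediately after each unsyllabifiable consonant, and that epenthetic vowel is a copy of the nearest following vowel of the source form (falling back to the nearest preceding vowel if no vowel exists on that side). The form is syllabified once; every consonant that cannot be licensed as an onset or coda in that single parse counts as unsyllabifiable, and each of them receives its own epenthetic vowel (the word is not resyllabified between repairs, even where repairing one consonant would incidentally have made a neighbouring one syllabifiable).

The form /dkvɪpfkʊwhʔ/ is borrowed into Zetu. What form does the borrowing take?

The consonants /d/, /p/, /w/, /h/, /ʔ/ cannot be parsed into a legal (C)(C)V syllable (no codas are permitted; onsets may contain at most 2 consonants).
Each unlicensed consonant becomes the onset of a new syllable: /d/ → /dɪ/, /p/ → /pʊ/, /w/ → /wʊ/, /h/ → /hʊ/, /ʔ/ → /ʔʊ/.

dɪkvɪpʊfkʊwʊhʊʔʊ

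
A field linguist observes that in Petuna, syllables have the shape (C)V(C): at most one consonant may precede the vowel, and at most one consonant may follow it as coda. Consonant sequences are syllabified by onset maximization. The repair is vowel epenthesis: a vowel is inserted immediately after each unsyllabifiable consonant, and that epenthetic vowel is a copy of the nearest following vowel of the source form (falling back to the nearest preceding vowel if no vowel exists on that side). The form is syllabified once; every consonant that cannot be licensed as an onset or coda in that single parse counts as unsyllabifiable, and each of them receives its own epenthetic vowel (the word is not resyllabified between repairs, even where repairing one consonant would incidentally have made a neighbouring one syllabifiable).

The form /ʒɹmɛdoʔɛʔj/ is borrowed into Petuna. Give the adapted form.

The consonants /ʒ/, /ɹ/, /j/ cannot be parsed into a legal (C)V(C) syllable (at most one coda consonant is licensed; onsets are limited to one consonant).
Epenthesis after each stranded consonant: /ʒ/ → /ʒɛ/, /ɹ/ → /ɹɛ/, /j/ → /jɛ/.

ʒɛɹɛmɛdoʔɛʔjɛ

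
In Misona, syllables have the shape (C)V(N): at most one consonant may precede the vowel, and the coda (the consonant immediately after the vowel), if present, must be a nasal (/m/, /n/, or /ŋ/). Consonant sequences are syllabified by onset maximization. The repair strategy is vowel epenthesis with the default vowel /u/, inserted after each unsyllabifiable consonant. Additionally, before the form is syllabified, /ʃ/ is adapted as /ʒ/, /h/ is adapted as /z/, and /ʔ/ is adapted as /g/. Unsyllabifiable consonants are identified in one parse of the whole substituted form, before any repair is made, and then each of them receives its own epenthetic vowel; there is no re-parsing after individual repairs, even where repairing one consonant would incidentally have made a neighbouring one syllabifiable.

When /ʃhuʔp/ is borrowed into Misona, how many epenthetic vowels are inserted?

After substitution the input is /ʒzugp/.
The unsyllabifiable consonants are /ʒ/, /g/, /p/; each receives one epenthetic vowel.

3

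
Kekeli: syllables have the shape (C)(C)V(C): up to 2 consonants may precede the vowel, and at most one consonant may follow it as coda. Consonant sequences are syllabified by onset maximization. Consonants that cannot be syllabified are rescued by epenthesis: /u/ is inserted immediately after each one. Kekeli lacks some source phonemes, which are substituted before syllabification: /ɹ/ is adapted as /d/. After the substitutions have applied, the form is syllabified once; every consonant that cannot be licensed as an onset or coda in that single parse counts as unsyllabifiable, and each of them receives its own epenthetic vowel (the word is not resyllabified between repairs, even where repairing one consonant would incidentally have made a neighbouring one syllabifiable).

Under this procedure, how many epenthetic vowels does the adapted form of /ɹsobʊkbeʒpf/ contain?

After substitution the input is /dsobʊkbeʒpf/.
The unsyllabifiable consonants are /p/, /f/; each receives one epenthetic vowel.

2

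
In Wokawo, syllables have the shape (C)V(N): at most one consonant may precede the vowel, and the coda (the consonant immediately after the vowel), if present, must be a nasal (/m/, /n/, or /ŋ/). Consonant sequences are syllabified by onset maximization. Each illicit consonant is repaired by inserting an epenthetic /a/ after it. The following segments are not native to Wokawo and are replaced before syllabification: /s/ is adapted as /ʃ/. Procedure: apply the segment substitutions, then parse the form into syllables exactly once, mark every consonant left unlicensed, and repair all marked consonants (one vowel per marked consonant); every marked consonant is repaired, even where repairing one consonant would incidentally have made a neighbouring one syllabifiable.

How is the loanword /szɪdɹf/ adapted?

Substitution: /s/ → /ʃ/, giving /ʃzɪdɹf/.
The consonants /ʃ/, /d/, /ɹ/, /f/ cannot be parsed into a legal (C)V(N) syllable (only a nasal (/m/, /n/, or /ŋ/) is licensed in coda position; onsets are limited to one consonant).
Inserting the epenthetic vowel yields /ʃ/ → /ʃa/, /d/ → /da/, /ɹ/ → /ɹa/, /f/ → /fa/.

ʃazɪdaɹafa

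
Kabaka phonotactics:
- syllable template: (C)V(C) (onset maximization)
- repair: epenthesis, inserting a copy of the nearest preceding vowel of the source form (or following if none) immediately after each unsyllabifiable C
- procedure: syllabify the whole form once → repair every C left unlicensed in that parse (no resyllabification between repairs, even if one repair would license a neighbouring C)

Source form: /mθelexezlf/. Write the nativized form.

Under (C)V(C), the unsyllabifiable consonants are /m/, /l/, /f/ (at most one coda consonant is licensed; onsets are limited to one consonant).
Inserting the epenthetic vowel yields /m/ → /me/, /l/ → /le/, /f/ → /fe/.

meθelexezlefe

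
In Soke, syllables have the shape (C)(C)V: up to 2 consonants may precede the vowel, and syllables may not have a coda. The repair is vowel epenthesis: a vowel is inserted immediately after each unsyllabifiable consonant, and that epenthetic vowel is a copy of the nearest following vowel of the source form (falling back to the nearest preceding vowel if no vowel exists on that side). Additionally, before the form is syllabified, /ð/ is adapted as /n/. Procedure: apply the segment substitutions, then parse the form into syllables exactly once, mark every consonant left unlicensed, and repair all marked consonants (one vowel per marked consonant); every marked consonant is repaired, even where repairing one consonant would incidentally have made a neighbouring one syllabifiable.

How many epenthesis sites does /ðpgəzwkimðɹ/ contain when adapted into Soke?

5

After substitution the input is /npgəzwkimnɹ/.
The unsyllabifiable consonants are /n/, /z/, /m/, /n/, /ɹ/; each receives one epenthetic vowel.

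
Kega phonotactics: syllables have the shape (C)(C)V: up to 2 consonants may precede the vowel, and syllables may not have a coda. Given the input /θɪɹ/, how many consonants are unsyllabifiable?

Syllabifying with onset maximization leaves /ɹ/ stranded (no codas are permitted; onsets may contain at most 2 consonants).

1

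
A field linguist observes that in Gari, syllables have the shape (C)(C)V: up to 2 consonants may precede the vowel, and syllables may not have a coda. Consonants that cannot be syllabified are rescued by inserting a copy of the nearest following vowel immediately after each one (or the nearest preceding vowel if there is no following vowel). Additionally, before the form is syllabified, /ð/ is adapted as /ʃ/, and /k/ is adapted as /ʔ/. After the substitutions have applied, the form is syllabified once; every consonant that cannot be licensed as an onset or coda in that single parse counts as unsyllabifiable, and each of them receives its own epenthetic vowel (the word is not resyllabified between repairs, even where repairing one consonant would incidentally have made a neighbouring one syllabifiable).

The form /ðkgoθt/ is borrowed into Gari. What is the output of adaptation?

Substitution: /ð/ → /ʃ/, /k/ → /ʔ/, giving /ʃʔgoθt/.
Under (C)(C)V, the unsyllabifiable consonants are /ʃ/, /θ/, /t/ (no codas are permitted; onsets may contain at most 2 consonants).
Epenthesis after each stranded consonant: /ʃ/ → /ʃo/, /θ/ → /θo/, /t/ → /to/.

ʃoʔgoθoto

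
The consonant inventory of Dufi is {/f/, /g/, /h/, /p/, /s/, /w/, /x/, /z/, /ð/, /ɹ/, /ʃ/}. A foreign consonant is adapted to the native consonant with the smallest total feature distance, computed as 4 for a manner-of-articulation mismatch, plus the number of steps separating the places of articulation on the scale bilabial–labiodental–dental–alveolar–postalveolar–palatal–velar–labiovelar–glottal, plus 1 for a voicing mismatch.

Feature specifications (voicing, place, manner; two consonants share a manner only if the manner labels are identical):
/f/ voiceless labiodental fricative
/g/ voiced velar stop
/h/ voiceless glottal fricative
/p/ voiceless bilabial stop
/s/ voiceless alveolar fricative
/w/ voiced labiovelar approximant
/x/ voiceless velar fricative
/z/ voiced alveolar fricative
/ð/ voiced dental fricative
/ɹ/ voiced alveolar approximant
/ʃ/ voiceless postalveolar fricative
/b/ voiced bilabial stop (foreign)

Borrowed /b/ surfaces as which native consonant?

p

/p/ is closest: same manner (stop), place distance 0 (bilabial→bilabial), voicing differs (+1); total 1. Next closest is /f/ at distance 6.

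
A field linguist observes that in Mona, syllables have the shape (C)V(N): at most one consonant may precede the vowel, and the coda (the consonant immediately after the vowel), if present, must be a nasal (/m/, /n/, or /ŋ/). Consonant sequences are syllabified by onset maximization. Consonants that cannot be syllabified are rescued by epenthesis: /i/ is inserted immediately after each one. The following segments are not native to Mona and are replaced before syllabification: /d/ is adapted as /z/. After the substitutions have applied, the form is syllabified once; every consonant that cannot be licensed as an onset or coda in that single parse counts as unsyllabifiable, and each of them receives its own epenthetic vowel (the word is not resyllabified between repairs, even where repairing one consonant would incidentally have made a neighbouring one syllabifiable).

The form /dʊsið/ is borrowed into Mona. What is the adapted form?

Substitution: /d/ → /z/, giving /zʊsið/.
Syllabifying with onset maximization leaves /ð/ stranded (only a nasal (/m/, /n/, or /ŋ/) is licensed in coda position; onsets are limited to one consonant).
Each unlicensed consonant becomes the onset of a new syllable: /ð/ → /ði/.

zʊsiði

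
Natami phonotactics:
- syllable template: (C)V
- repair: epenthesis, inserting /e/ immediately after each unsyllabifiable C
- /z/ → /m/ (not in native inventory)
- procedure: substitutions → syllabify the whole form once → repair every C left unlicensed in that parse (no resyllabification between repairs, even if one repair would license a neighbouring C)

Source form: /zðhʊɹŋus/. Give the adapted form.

meðehʊɹeŋuse

Substitution: /z/ → /m/, giving /mðhʊɹŋus/.
Under (C)V, the unsyllabifiable consonants are /m/, /ð/, /ɹ/, /s/ (no codas are permitted; onsets are limited to one consonant).
Inserting the epenthetic vowel yields /m/ → /me/, /ð/ → /ðe/, /ɹ/ → /ɹe/, /s/ → /se/.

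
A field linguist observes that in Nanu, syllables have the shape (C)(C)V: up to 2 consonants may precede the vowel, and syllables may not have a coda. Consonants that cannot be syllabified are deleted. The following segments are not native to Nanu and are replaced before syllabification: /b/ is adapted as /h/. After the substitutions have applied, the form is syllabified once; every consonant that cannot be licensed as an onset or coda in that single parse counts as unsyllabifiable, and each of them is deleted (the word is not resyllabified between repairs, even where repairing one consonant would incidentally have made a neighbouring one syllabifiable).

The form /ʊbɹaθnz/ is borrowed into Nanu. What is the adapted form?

ʊhɹa

Substitution: /b/ → /h/, giving /ʊhɹaθnz/.
The consonants /θ/, /n/, /z/ cannot be parsed into a legal (C)(C)V syllable (no codas are permitted; onsets may contain at most 2 consonants).
Deletion applies to /θ/, /n/, /z/.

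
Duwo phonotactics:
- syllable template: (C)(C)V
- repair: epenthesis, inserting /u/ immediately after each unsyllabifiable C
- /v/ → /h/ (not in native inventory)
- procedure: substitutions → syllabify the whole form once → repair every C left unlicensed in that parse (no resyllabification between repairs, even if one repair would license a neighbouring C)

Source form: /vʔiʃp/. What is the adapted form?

Substitution: /v/ → /h/, giving /hʔiʃp/.
Under (C)(C)V, the unsyllabifiable consonants are /ʃ/, /p/ (no codas are permitted; onsets may contain at most 2 consonants).
Each unlicensed consonant becomes the onset of a new syllable: /ʃ/ → /ʃu/, /p/ → /pu/.

hʔiʃupu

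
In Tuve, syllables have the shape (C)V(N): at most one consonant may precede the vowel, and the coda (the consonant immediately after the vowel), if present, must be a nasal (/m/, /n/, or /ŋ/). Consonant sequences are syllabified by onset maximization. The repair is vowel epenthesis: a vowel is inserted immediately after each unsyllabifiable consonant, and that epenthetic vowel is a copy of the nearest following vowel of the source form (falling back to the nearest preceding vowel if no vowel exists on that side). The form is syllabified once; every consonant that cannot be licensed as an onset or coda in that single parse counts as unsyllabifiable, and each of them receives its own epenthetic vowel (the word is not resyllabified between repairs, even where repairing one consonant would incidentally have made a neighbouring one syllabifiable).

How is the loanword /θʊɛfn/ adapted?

θʊɛfɛnɛ

The consonants /f/, /n/ cannot be parsed into a legal (C)V(N) syllable (only a nasal (/m/, /n/, or /ŋ/) is licensed in coda position; onsets are limited to one consonant).
Inserting the epenthetic vowel yields /f/ → /fɛ/, /n/ → /nɛ/.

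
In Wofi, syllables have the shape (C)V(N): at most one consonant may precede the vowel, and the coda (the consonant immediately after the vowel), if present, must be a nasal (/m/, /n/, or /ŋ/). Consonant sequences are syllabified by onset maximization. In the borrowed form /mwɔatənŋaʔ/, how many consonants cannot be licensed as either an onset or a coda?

2

The consonants /m/, /ʔ/ cannot be parsed into a legal (C)V(N) syllable (only a nasal (/m/, /n/, or /ŋ/) is licensed in coda position; onsets are limited to one consonant).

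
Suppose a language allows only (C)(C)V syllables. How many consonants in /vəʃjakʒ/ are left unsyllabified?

2

The consonants /k/, /ʒ/ cannot be parsed into a legal (C)(C)V syllable (no codas are permitted; onsets may contain at most 2 consonants).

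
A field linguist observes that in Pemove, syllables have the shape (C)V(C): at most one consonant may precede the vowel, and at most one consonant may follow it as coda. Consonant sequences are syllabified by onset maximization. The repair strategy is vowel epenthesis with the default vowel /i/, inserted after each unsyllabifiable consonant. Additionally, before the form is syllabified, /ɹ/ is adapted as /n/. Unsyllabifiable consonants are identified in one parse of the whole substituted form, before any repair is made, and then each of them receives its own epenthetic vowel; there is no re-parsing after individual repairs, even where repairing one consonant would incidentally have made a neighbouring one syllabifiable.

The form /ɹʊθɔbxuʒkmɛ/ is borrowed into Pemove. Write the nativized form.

nʊθɔbxuʒkimɛ

Substitution: /ɹ/ → /n/, giving /nʊθɔbxuʒkmɛ/.
The consonants /k/ cannot be parsed into a legal (C)V(C) syllable (at most one coda consonant is licensed; onsets are limited to one consonant).
Epenthesis after each stranded consonant: /k/ → /ki/.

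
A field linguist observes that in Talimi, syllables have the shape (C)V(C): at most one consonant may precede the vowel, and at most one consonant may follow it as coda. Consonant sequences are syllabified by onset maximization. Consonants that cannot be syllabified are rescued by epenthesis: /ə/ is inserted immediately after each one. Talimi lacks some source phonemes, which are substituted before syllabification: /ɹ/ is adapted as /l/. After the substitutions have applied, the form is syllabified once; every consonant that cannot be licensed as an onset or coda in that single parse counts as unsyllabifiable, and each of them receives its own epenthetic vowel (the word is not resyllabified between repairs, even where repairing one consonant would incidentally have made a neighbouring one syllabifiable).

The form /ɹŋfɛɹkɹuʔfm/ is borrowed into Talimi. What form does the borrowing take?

Substitution: /ɹ/ → /l/, giving /lŋfɛlkluʔfm/.
The consonants /l/, /ŋ/, /k/, /f/, /m/ cannot be parsed into a legal (C)V(C) syllable (at most one coda consonant is licensed; onsets are limited to one consonant).
Each unlicensed consonant becomes the onset of a new syllable: /l/ → /lə/, /ŋ/ → /ŋə/, /k/ → /kə/, /f/ → /fə/, /m/ → /mə/.

ləŋəfɛlkəluʔfəmə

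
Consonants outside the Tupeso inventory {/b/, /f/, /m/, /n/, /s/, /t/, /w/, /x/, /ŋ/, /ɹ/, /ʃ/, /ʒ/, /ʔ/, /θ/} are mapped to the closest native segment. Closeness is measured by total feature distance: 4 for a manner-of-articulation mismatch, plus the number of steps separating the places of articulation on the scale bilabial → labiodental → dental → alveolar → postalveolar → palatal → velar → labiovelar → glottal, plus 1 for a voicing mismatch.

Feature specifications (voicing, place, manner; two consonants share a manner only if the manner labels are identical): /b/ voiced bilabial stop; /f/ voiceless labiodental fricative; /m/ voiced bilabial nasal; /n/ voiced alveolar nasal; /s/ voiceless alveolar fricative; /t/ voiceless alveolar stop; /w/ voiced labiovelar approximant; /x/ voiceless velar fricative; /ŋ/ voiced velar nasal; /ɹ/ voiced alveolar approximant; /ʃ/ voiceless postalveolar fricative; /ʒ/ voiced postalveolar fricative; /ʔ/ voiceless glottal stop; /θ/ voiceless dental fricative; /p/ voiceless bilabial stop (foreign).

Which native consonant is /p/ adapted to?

/b/ is closest: same manner (stop), place distance 0 (bilabial→bilabial), voicing differs (+1); total 1. Next closest is /t/ at distance 3.

b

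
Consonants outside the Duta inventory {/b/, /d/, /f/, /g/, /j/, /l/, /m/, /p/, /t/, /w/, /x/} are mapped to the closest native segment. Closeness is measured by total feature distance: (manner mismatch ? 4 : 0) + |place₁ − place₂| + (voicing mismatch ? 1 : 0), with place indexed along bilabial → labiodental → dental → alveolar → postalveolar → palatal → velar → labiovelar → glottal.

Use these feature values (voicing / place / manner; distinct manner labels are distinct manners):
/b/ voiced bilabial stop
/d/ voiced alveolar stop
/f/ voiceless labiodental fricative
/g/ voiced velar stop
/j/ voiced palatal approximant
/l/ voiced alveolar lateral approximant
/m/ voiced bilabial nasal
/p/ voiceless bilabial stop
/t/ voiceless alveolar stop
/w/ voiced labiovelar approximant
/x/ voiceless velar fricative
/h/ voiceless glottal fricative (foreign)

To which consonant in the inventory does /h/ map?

/x/ is closest: same manner (fricative), place distance 2 (glottal→velar), same voicing; total 2. Next closest is /w/ at distance 6.

x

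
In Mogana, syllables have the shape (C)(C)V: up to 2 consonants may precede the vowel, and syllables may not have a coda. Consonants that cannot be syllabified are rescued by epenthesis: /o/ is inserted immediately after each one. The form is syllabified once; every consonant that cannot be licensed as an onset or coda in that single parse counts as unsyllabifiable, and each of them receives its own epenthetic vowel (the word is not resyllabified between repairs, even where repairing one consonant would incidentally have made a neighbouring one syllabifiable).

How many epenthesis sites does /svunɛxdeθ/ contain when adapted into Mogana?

The unsyllabifiable consonants are /θ/; each receives one epenthetic vowel.

1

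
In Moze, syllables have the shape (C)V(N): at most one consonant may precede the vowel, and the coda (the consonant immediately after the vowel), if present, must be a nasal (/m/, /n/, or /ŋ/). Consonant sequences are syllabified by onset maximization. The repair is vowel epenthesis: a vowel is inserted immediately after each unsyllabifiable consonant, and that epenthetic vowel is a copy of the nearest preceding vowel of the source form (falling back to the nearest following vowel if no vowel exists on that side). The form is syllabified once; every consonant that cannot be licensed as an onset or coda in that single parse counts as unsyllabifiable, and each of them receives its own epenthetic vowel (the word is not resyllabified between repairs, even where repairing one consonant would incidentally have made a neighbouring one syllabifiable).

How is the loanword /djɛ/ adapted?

dɛjɛ

Under (C)V(N), the unsyllabifiable consonants are /d/ (only a nasal (/m/, /n/, or /ŋ/) is licensed in coda position; onsets are limited to one consonant).
Epenthesis after each stranded consonant: /d/ → /dɛ/.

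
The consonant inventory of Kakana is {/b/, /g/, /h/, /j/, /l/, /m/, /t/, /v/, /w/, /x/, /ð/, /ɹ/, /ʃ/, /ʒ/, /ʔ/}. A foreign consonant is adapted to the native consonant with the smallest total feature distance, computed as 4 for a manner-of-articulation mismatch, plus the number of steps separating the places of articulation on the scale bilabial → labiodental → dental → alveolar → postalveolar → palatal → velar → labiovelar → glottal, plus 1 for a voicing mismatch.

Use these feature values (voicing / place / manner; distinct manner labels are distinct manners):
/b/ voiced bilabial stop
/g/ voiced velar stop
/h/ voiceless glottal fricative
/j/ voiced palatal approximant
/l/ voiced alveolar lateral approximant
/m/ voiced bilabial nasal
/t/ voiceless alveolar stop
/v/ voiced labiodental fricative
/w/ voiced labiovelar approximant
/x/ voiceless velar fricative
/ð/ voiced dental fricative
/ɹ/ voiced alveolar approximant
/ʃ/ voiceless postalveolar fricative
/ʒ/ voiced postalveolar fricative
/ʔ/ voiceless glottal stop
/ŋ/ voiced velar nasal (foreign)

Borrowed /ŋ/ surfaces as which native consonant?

g

/g/ is closest: manner differs (nasal→stop, +4), place distance 0 (velar→velar), same voicing; total 4. Next closest is /j/ at distance 5.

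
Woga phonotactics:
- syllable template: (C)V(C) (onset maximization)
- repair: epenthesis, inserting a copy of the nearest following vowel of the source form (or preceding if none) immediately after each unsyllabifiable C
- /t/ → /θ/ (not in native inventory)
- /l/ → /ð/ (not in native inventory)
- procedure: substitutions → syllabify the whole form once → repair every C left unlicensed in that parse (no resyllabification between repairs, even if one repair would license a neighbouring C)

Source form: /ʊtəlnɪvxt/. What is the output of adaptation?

Substitution: /t/ → /θ/, /l/ → /ð/, giving /ʊθəðnɪvxθ/.
Syllabifying with onset maximization leaves /x/, /θ/ stranded (at most one coda consonant is licensed; onsets are limited to one consonant).
Inserting the epenthetic vowel yields /x/ → /xɪ/, /θ/ → /θɪ/.

ʊθəðnɪvxɪθɪ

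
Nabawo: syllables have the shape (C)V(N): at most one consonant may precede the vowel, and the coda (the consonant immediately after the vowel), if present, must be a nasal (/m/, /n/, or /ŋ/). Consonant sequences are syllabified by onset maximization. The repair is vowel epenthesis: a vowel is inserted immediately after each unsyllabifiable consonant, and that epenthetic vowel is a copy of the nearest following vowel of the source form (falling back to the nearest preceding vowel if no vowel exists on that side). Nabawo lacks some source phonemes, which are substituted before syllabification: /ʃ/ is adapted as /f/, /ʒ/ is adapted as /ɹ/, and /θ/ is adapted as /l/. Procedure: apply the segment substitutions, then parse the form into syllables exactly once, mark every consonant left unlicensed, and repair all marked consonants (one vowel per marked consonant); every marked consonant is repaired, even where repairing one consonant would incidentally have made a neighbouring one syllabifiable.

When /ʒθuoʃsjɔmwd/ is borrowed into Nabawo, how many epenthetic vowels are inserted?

After substitution the input is /ɹluofsjɔmwd/.
The unsyllabifiable consonants are /ɹ/, /f/, /s/, /w/, /d/; each receives one epenthetic vowel.

5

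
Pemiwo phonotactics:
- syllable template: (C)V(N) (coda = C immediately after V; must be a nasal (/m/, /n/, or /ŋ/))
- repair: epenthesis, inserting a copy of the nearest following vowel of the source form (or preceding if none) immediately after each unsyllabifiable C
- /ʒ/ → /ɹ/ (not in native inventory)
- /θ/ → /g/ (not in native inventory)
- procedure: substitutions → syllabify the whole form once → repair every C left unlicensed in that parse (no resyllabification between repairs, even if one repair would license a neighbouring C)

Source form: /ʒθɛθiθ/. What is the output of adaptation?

Substitution: /ʒ/ → /ɹ/, /θ/ → /g/, giving /ɹgɛgig/.
The consonants /ɹ/, /g/ cannot be parsed into a legal (C)V(N) syllable (only a nasal (/m/, /n/, or /ŋ/) is licensed in coda position; onsets are limited to one consonant).
Each unlicensed consonant becomes the onset of a new syllable: /ɹ/ → /ɹɛ/, /g/ → /gi/.

ɹɛgɛgigi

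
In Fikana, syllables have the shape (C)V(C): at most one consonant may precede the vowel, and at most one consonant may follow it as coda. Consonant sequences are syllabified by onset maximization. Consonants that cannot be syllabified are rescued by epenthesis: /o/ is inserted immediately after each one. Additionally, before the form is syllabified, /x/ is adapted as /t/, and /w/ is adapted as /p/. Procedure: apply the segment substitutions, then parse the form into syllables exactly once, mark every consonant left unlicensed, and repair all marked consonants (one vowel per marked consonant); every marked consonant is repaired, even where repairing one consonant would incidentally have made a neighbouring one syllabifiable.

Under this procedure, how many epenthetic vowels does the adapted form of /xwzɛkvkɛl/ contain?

3

After substitution the input is /tpzɛkvkɛl/.
The unsyllabifiable consonants are /t/, /p/, /v/; each receives one epenthetic vowel.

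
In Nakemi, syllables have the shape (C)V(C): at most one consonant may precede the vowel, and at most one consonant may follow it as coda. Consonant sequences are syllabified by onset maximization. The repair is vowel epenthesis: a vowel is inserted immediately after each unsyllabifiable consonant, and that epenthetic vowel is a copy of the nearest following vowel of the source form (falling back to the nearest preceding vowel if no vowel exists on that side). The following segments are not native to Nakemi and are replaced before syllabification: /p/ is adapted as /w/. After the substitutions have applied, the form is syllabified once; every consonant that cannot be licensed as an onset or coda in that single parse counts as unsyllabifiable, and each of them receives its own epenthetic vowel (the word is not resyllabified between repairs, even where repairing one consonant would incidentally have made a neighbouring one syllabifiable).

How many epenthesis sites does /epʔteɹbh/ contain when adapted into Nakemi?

3

After substitution the input is /ewʔteɹbh/.
The unsyllabifiable consonants are /ʔ/, /b/, /h/; each receives one epenthetic vowel.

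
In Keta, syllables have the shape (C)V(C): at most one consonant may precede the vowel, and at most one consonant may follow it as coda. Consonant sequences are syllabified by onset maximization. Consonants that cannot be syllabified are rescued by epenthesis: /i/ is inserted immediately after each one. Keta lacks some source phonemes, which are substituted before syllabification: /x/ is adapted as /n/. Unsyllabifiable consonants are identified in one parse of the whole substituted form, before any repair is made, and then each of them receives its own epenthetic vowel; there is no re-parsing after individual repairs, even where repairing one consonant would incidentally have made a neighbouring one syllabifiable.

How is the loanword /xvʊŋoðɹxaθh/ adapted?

Substitution: /x/ → /n/, giving /nvʊŋoðɹnaθh/.
Under (C)V(C), the unsyllabifiable consonants are /n/, /ɹ/, /h/ (at most one coda consonant is licensed; onsets are limited to one consonant).
Inserting the epenthetic vowel yields /n/ → /ni/, /ɹ/ → /ɹi/, /h/ → /hi/.

nivʊŋoðɹinaθhi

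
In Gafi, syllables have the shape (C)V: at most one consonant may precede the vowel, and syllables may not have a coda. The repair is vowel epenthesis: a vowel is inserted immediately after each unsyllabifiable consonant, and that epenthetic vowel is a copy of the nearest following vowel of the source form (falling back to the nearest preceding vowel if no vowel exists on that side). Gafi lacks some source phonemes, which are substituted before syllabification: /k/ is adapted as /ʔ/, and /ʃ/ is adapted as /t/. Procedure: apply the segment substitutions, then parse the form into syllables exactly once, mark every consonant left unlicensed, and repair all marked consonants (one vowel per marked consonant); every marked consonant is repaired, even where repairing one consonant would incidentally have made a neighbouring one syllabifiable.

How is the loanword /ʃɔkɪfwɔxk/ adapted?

Substitution: /ʃ/ → /t/, /k/ → /ʔ/, giving /tɔʔɪfwɔxʔ/.
Under (C)V, the unsyllabifiable consonants are /f/, /x/, /ʔ/ (no codas are permitted; onsets are limited to one consonant).
Inserting the epenthetic vowel yields /f/ → /fɔ/, /x/ → /xɔ/, /ʔ/ → /ʔɔ/.

tɔʔɪfɔwɔxɔʔɔ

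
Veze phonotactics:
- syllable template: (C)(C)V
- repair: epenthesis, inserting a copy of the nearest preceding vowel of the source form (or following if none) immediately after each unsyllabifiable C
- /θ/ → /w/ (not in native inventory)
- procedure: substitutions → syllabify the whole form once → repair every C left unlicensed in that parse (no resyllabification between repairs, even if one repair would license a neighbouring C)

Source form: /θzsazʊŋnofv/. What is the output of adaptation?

Substitution: /θ/ → /w/, giving /wzsazʊŋnofv/.
Under (C)(C)V, the unsyllabifiable consonants are /w/, /f/, /v/ (no codas are permitted; onsets may contain at most 2 consonants).
Inserting the epenthetic vowel yields /w/ → /wa/, /f/ → /fo/, /v/ → /vo/.

wazsazʊŋnofovo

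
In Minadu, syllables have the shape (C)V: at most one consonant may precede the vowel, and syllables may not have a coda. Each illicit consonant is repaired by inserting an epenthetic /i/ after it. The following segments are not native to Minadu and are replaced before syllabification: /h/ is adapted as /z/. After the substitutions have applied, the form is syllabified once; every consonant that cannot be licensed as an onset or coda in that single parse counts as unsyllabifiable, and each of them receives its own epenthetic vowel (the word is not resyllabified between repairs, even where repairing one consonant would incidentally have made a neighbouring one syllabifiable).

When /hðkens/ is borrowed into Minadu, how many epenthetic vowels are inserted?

After substitution the input is /zðkens/.
The unsyllabifiable consonants are /z/, /ð/, /n/, /s/; each receives one epenthetic vowel.

4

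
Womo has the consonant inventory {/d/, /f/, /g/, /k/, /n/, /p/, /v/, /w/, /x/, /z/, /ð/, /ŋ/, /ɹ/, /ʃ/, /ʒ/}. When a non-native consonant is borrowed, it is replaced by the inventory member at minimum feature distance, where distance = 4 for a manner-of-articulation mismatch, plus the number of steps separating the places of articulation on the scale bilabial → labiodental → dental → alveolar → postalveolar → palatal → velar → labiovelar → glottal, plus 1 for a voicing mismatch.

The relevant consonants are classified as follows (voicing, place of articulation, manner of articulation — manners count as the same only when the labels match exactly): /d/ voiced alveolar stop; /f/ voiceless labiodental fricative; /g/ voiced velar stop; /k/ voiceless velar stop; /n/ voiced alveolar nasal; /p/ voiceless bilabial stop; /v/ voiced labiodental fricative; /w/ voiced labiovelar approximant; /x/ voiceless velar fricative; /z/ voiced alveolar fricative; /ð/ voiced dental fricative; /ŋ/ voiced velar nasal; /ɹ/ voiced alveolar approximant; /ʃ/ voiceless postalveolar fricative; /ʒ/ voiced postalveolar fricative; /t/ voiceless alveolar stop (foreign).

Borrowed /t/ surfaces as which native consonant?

/d/ is closest: same manner (stop), place distance 0 (alveolar→alveolar), voicing differs (+1); total 1. Next closest is /k/ at distance 3.

d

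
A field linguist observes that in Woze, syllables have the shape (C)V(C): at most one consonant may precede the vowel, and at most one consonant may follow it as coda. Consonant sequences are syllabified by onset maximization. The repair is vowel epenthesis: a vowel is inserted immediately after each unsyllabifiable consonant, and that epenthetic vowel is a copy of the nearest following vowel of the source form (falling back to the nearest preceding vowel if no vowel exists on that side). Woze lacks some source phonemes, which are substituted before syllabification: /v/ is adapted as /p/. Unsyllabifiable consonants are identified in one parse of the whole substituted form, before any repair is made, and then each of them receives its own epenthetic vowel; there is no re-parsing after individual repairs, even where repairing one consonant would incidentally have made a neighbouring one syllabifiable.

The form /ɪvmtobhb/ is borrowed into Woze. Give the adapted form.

Substitution: /v/ → /p/, giving /ɪpmtobhb/.
The consonants /m/, /h/, /b/ cannot be parsed into a legal (C)V(C) syllable (at most one coda consonant is licensed; onsets are limited to one consonant).
Inserting the epenthetic vowel yields /m/ → /mo/, /h/ → /ho/, /b/ → /bo/.

ɪpmotobhobo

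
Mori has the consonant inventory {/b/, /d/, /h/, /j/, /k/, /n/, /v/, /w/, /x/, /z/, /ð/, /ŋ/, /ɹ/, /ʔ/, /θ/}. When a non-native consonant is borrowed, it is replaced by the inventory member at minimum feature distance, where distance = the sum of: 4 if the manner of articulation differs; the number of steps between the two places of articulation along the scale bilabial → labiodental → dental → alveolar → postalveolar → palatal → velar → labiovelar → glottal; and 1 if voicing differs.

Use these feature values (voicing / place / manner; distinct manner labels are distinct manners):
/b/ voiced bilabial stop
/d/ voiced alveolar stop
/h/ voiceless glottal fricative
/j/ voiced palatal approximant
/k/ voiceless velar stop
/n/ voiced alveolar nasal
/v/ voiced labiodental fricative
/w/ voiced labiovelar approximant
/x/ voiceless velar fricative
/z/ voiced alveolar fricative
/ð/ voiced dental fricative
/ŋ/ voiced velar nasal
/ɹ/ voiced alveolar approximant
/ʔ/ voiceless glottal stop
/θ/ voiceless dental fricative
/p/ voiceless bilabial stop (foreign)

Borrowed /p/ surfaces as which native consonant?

b

/b/ is closest: same manner (stop), place distance 0 (bilabial→bilabial), voicing differs (+1); total 1. Next closest is /d/ at distance 4.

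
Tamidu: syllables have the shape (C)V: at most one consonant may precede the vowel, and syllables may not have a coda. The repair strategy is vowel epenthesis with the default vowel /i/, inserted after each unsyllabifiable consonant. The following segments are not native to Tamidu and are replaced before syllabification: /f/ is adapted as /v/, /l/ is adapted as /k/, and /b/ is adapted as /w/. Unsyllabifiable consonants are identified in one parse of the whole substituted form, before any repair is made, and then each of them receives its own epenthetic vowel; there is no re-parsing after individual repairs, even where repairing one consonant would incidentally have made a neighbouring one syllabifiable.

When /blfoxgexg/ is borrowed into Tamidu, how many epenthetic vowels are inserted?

5

After substitution the input is /wkvoxgexg/.
The unsyllabifiable consonants are /w/, /k/, /x/, /x/, /g/; each receives one epenthetic vowel.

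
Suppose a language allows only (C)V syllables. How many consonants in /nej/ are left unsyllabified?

1

Syllabifying with onset maximization leaves /j/ stranded (no codas are permitted; onsets are limited to one consonant).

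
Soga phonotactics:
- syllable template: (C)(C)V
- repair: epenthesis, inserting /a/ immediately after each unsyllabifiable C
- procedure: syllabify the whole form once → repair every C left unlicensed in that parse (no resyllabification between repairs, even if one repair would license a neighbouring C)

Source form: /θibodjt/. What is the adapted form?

Under (C)(C)V, the unsyllabifiable consonants are /d/, /j/, /t/ (no codas are permitted; onsets may contain at most 2 consonants).
Epenthesis after each stranded consonant: /d/ → /da/, /j/ → /ja/, /t/ → /ta/.

θibodajata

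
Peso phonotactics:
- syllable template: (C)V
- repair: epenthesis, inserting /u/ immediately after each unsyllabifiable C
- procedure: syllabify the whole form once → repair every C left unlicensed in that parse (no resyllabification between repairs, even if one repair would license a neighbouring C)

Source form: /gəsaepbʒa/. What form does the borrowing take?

gəsaepubuʒa

Syllabifying with onset maximization leaves /p/, /b/ stranded (no codas are permitted; onsets are limited to one consonant).
Epenthesis after each stranded consonant: /p/ → /pu/, /b/ → /bu/.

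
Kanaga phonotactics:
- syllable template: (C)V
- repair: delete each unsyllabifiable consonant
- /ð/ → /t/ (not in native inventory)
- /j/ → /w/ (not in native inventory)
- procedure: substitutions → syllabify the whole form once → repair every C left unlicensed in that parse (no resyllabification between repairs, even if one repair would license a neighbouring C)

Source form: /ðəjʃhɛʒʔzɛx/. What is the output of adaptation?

təhɛzɛ

Substitution: /ð/ → /t/, /j/ → /w/, giving /təwʃhɛʒʔzɛx/.
The consonants /w/, /ʃ/, /ʒ/, /ʔ/, /x/ cannot be parsed into a legal (C)V syllable (no codas are permitted; onsets are limited to one consonant).
Deleting the stranded consonants removes /w/, /ʃ/, /ʒ/, /ʔ/, /x/.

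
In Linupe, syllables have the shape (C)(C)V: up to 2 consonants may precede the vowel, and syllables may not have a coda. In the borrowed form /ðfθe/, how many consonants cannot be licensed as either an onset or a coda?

1

Under (C)(C)V, the unsyllabifiable consonants are /ð/ (no codas are permitted; onsets may contain at most 2 consonants).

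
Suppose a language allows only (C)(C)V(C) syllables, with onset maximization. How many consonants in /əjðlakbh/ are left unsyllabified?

2

The consonants /b/, /h/ cannot be parsed into a legal (C)(C)V(C) syllable (at most one coda consonant is licensed; onsets may contain at most 2 consonants).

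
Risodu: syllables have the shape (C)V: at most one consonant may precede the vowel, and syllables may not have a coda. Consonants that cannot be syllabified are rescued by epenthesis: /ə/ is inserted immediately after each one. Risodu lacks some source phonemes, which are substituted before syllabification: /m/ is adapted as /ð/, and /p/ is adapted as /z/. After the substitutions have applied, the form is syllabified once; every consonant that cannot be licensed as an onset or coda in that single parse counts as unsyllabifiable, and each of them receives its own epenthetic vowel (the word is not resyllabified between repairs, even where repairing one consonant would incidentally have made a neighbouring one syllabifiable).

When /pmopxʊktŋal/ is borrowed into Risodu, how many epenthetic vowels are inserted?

5

After substitution the input is /zðozxʊktŋal/.
The unsyllabifiable consonants are /z/, /z/, /k/, /t/, /l/; each receives one epenthetic vowel.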